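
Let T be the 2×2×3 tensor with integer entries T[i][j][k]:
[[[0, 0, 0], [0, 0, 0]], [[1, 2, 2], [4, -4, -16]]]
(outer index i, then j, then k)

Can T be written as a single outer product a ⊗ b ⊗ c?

No

The mode-3 unfolding of T (rows indexed by k, columns by (i,j) = (0,0), (0,1), (1,0), (1,1)) is [[0, 0, 1, 4], [0, 0, 2, -4], [0, 0, 2, -16]].
There the 2×2 minor on rows k ∈ {0, 1}, columns (i,j) ∈ {(1,0), (1,1)} is det [[1, 4], [2, -4]] = -12 ≠ 0, so this unfolding has rank ≥ 2; CP rank is at least every unfolding rank, so rank(T) ≥ 2.
In particular rank(T) ≥ 2 > 1, so T is not rank-1.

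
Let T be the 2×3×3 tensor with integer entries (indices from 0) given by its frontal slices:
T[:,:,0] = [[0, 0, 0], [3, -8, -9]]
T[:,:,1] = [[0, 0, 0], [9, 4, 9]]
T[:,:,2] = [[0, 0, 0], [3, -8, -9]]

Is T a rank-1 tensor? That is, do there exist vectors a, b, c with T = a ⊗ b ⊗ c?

No

The mode-3 unfolding of T (rows indexed by k, columns by (i,j) = (0,0), (0,1), (0,2), (1,0), (1,1), (1,2)) is [[0, 0, 0, 3, -8, -9], [0, 0, 0, 9, 4, 9], [0, 0, 0, 3, -8, -9]].
There the 2×2 minor on rows k ∈ {0, 1}, columns (i,j) ∈ {(1,0), (1,1)} is det [[3, -8], [9, 4]] = 84 ≠ 0, so this unfolding has rank ≥ 2; CP rank is at least every unfolding rank, so rank(T) ≥ 2.
In particular rank(T) ≥ 2 > 1, so T is not rank-1.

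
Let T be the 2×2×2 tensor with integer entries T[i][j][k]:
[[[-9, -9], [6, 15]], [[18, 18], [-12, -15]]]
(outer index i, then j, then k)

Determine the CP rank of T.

2

Lower bound: in the mode-2 unfolding of T (rows indexed by j, columns by (i,k)) the 2×2 minor on rows j ∈ {0, 1}, columns (i,k) ∈ {(0,0), (0,1)} is det [[-9, -9], [6, 15]] = -81 ≠ 0, so that unfolding has rank ≥ 2 and hence rank(T) ≥ 2 (CP rank is at least every unfolding rank, though it can be larger).
Upper bound: with S_k = T[:,:,k], the two rank-1 terms a₁b₁ᵀ, a₂b₂ᵀ are the rank-1 members of the pencil x·S₀ + y·S₁.
det(x·S₀ + y·S₁) is −135·xy − 135·y² = (-135)·(y)(x + y), vanishing at (x:y) = (1:0) and (1:-1).
M₁ = S₀ = [[-9, 6], [18, -12]] = (-3)·[1, -2][3, -2]ᵀ and M₂ = S₀ − S₁ = [[0, -9], [0, 3]] = (-3)·[3, -1][0, 1]ᵀ, so take a₁ = [1, -2], b₁ = [3, -2], a₂ = [3, -1], b₂ = [0, 1].
Each slice is an integer combination of E₁ = a₁b₁ᵀ and E₂ = a₂b₂ᵀ: S₀ = −3·E₁, S₁ = −3·E₁ + 3·E₂; reading off coefficients, c₁ = [-3, -3] and c₂ = [0, 3].
Hence T = [1, -2] ⊗ [3, -2] ⊗ [-3, -3] + [3, -1] ⊗ [0, 1] ⊗ [0, 3], so rank(T) ≤ 2.
These bounds meet, so rank(T) = 2.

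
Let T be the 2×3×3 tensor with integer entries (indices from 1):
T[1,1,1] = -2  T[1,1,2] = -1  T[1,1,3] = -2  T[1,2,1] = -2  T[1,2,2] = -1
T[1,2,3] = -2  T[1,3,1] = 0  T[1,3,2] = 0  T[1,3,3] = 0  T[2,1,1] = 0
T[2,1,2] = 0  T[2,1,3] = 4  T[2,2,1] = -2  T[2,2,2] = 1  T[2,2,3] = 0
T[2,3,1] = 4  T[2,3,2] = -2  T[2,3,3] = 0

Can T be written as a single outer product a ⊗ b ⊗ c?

The mode-3 unfolding of T (rows indexed by k, columns by (i,j) = (1,1), (1,2), (1,3), (2,1), (2,2), (2,3)) is [[-2, -2, 0, 0, -2, 4], [-1, -1, 0, 0, 1, -2], [-2, -2, 0, 4, 0, 0]].
There the 3×3 minor on rows k ∈ {1, 2, 3}, columns (i,j) ∈ {(1,1), (2,1), (2,2)} is det [[-2, 0, -2], [-1, 0, 1], [-2, 4, 0]] = 16 ≠ 0, so this unfolding has rank ≥ 3; CP rank is at least every unfolding rank, so rank(T) ≥ 3.
In particular rank(T) ≥ 3 > 1, so T is not rank-1.

No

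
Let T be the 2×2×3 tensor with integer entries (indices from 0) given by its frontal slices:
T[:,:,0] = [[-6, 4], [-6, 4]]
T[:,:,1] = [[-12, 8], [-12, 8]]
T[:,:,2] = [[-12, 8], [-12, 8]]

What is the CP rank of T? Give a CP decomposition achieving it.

rank(T) = 1

Lower bound: T ≠ 0 (e.g. T[0,0,0] = -6), so rank(T) ≥ 1.
Upper bound: the mode-1 fibre T[:,0,0] = [-6, -6] gives a = (1, 1) (primitive direction); the mode-2 fibre T[0,:,0] = [-6, 4] gives b = (3, -2); then c[k] = T[0,0,k] / (a[0]·b[0]) = [-6, -12, -12] / 3 = (-2, -4, -4).
Expanding (1, 1) ⊗ (3, -2) ⊗ (-2, -4, -4) reproduces all 12 entries of T, so T = (1, 1) ⊗ (3, -2) ⊗ (-2, -4, -4) and rank(T) ≤ 1.
These bounds meet, so rank(T) = 1.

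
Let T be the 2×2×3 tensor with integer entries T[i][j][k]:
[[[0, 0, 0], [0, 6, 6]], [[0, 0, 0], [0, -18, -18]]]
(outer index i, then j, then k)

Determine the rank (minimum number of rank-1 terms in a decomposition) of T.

Lower bound: T ≠ 0 (e.g. T[0,1,1] = 6), so rank(T) ≥ 1.
Upper bound: if T = a ⊗ b ⊗ c then every fibre of T is a multiple of the corresponding factor, so read the factors off the fibres through the nonzero entry T[0,1,1] = 6.
The mode-1 fibre T[:,1,1] = [6, -18] gives a = [1, -3] (primitive direction); the mode-2 fibre T[0,:,1] = [0, 6] gives b = [0, 1]; then c[k] = T[0,1,k] / (a[0]·b[1]) = [0, 6, 6] / 1 = [0, 6, 6].
Expanding [1, -3] ⊗ [0, 1] ⊗ [0, 6, 6] reproduces all 12 entries of T, so T = [1, -3] ⊗ [0, 1] ⊗ [0, 6, 6] and rank(T) ≤ 1.
These bounds meet, so rank(T) = 1.
Check entry T[1,0,1] = 0: (-3)·(0)·(6) = 0.

1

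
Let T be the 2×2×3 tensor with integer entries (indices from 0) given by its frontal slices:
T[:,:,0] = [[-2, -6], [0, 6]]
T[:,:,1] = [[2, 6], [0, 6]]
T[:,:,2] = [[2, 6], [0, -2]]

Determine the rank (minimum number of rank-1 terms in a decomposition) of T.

Lower bound: in the mode-2 unfolding of T (rows indexed by j, columns by (i,k)) the 2×2 minor on rows j ∈ {0, 1}, columns (i,k) ∈ {(0,0), (1,0)} is det [[-2, 0], [-6, 6]] = -12 ≠ 0, so that unfolding has rank ≥ 2 and hence rank(T) ≥ 2 (CP rank is at least every unfolding rank, though it can be larger).
Upper bound: with S_k = T[:,:,k], the two rank-1 terms a₁b₁ᵀ, a₂b₂ᵀ are the rank-1 members of the pencil x·S₀ + y·S₁.
det(x·S₀ + y·S₁) is −12·x² + 12·y² = (-12)·(x − y)(x + y), vanishing at (x:y) = (1:1) and (1:-1).
M₁ = S₀ + S₁ = [[0, 0], [0, 12]] = 12·[0, 1][0, 1]ᵀ and M₂ = S₀ − S₁ = [[-4, -12], [0, 0]] = (-4)·[1, 0][1, 3]ᵀ, so take a₁ = [0, 1], b₁ = [0, 1], a₂ = [1, 0], b₂ = [1, 3].
Each slice is an integer combination of E₁ = a₁b₁ᵀ and E₂ = a₂b₂ᵀ: S₀ = 6·E₁ − 2·E₂, S₁ = 6·E₁ + 2·E₂, S₂ = −2·E₁ + 2·E₂; reading off coefficients, c₁ = [6, 6, -2] and c₂ = [-2, 2, 2].
Hence T = [0, 1] (x) [0, 1] (x) [6, 6, -2] + [1, 0] (x) [1, 3] (x) [-2, 2, 2], so rank(T) ≤ 2.
These bounds meet, so rank(T) = 2.

2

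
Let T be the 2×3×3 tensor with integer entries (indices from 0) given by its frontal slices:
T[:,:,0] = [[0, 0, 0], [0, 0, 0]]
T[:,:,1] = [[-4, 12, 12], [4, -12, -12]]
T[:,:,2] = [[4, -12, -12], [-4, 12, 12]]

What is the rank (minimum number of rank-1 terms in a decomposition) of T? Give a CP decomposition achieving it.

Lower bound: T ≠ 0 (e.g. T[0,0,1] = -4), so rank(T) ≥ 1.
Upper bound: if T = a ⊗ b ⊗ c then every fibre of T is a multiple of the corresponding factor, so read the factors off the fibres through the nonzero entry T[0,0,1] = -4.
The mode-1 fibre T[:,0,1] = [-4, 4] gives a = (1, -1) (primitive direction); the mode-2 fibre T[0,:,1] = [-4, 12, 12] gives b = (1, -3, -3); then c[k] = T[0,0,k] / (a[0]·b[0]) = [0, -4, 4] / 1 = (0, -4, 4).
Expanding (1, -1) ⊗ (1, -3, -3) ⊗ (0, -4, 4) reproduces all 18 entries of T, so T = (1, -1) ⊗ (1, -3, -3) ⊗ (0, -4, 4) and rank(T) ≤ 1.
These bounds meet, so rank(T) = 1.
Check entry T[0,2,1] = 12: (1)·(-3)·(-4) = 12.

rank(T) = 1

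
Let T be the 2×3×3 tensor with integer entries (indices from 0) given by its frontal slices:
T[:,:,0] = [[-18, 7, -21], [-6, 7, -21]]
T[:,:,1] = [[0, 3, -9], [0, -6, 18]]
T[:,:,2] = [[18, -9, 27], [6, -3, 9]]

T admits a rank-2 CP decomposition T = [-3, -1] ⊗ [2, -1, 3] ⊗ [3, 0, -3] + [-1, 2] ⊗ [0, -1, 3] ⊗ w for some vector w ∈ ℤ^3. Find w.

Subtract the known terms from T to get the rank-1 residual R = [-1, 2] ⊗ [0, -1, 3] ⊗ w, so R[i,j,k] = a[i]·b[j]·w[k]. Pick indices with nonzero a[0]·b[1] = (-1)·(-1) = 1. Only the fibre through (0,1,·) is needed: R[0,1,:] = T[0,1,:] − Σₗ aₗ[0]bₗ[1]cₗ = [7, 3, -9] − (-3)·(-1)·[3, 0, -3] = [-2, 3, 0]. Then w[k] = R[0,1,k] / 1 for each k, giving w = [-2, 3, 0] / 1 = [-2, 3, 0].

w = [-2, 3, 0]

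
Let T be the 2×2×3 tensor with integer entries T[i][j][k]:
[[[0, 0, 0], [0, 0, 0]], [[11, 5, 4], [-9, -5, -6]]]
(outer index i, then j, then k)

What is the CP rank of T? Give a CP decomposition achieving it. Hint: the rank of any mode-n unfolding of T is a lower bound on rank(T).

Lower bound: in the mode-2 unfolding of T (rows indexed by j, columns by (i,k)) the 2×2 minor on rows j ∈ {0, 1}, columns (i,k) ∈ {(1,0), (1,1)} is det [[11, 5], [-9, -5]] = -10 ≠ 0, so that unfolding has rank ≥ 2 and hence rank(T) ≥ 2 (CP rank is at least every unfolding rank, though it can be larger).
Upper bound: T[i,:,:] = a[i]·M for every slice, with a = [0, 1] and M = [[11, 5, 4], [-9, -5, -6]] (rows j, columns k).
Splitting M by its rows (j = 0, 1), M = [1, 0][11, 5, 4]ᵀ + [0, 1][-9, -5, -6]ᵀ.
Hence T = [0, 1] ⊗ [1, 0] ⊗ [11, 5, 4] + [0, 1] ⊗ [0, 1] ⊗ [-9, -5, -6], so rank(T) ≤ 2.
These bounds meet, so rank(T) = 2.

rank(T) = 2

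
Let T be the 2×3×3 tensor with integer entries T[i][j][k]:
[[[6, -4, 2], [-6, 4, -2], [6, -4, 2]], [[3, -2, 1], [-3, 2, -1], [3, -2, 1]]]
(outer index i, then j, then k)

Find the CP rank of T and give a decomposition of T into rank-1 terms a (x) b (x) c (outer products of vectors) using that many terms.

Lower bound: T ≠ 0 (e.g. T[0,0,0] = 6), so rank(T) ≥ 1.
Upper bound: if T = a (x) b (x) c then every fibre of T is a multiple of the corresponding factor, so read the factors off the fibres through the nonzero entry T[0,0,0] = 6.
The mode-1 fibre T[:,0,0] = [6, 3] gives a = [2, 1] (primitive direction); the mode-2 fibre T[0,:,0] = [6, -6, 6] gives b = [1, -1, 1]; then c[k] = T[0,0,k] / (a[0]·b[0]) = [6, -4, 2] / 2 = [3, -2, 1].
Expanding [2, 1] (x) [1, -1, 1] (x) [3, -2, 1] reproduces all 18 entries of T, so T = [2, 1] (x) [1, -1, 1] (x) [3, -2, 1] and rank(T) ≤ 1.
These bounds meet, so rank(T) = 1.

rank(T) = 1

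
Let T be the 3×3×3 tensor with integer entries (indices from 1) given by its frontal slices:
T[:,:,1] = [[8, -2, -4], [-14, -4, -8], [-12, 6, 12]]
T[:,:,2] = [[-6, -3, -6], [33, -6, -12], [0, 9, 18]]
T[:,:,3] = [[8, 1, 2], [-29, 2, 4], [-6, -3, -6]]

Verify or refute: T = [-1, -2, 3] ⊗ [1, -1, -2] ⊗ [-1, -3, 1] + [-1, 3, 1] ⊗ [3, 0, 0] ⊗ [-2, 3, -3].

No

Reconstruct entry (1,1,1) from the claimed factors: Σₗ aₗ[1]bₗ[1]cₗ[1] = (-1)·(1)·(-1) + (-1)·(3)·(-2) = 7, but T[1,1,1] = 8. The claim is false.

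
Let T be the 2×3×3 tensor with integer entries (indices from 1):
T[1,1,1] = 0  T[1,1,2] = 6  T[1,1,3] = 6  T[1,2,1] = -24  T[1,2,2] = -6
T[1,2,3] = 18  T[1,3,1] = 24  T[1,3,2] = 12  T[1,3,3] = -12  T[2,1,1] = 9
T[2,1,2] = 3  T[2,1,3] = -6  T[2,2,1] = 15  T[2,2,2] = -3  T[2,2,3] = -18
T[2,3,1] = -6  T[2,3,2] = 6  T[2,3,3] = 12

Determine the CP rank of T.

Lower bound: the mode-3 unfolding of T (rows indexed by k, columns by (i,j) = (1,1), (1,2), (1,3), (2,1), (2,2), (2,3)) is [[0, -24, 24, 9, 15, -6], [6, -6, 12, 3, -3, 6], [6, 18, -12, -6, -18, 12]].
There the 2×2 minor on rows k ∈ {1, 2}, columns (i,j) ∈ {(1,1), (1,2)} is det [[0, -24], [6, -6]] = 144 ≠ 0, so this unfolding has rank ≥ 2; CP rank is at least every unfolding rank, so rank(T) ≥ 2. (Unfolding ranks only ever bound the CP rank from below — rank(T) can be strictly larger than all of them — so the matching upper bound has to come from an explicit 2-term decomposition.)
Upper bound — finding two terms. Write S_k = T[:,:,k] for the frontal slices: S₁ = [[0, -24, 24], [9, 15, -6]], S₂ = [[6, -6, 12], [3, -3, 6]], S₃ = [[6, 18, -12], [-6, -18, 12]].
If T = a₁ ⊗ b₁ ⊗ c₁ + a₂ ⊗ b₂ ⊗ c₂ then each S_k = c₁[k]·a₁b₁ᵀ + c₂[k]·a₂b₂ᵀ. S₁ and S₂ are linearly independent, so a₁b₁ᵀ and a₂b₂ᵀ must span the same plane of matrices: they are the rank-1 matrices of the form x·S₁ + y·S₂.
The 2×2 minor of x·S₁ + y·S₂ on rows {1,2}, columns {1,2} is 216·x² + 216·xy = 216·(x + y)(x), vanishing at (x:y) = (1:-1) and (0:1).
M₁ = S₁ − S₂ = [[-6, -18, 12], [6, 18, -12]] = (-6)·(1, -1)(1, 3, -2)ᵀ and M₂ = S₂ = [[6, -6, 12], [3, -3, 6]] = 3·(2, 1)(1, -1, 2)ᵀ, so take a₁ = (1, -1), b₁ = (1, 3, -2), a₂ = (2, 1), b₂ = (1, -1, 2).
Each slice is an integer combination of E₁ = a₁b₁ᵀ and E₂ = a₂b₂ᵀ: S₁ = −6·E₁ + 3·E₂, S₂ = 3·E₂, S₃ = 6·E₁; reading off coefficients, c₁ = (-6, 0, 6) and c₂ = (3, 3, 0).
Hence T = (1, -1) ⊗ (1, 3, -2) ⊗ (-6, 0, 6) + (2, 1) ⊗ (1, -1, 2) ⊗ (3, 3, 0), so rank(T) ≤ 2.
These bounds meet, so rank(T) = 2.

2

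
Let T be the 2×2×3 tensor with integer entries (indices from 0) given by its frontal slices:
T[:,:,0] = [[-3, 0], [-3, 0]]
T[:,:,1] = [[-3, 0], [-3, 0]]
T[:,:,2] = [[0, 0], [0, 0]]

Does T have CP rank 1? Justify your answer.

The mode-1 fibre T[:,0,0] = [-3, -3] gives a = [1, 1] (primitive direction); the mode-2 fibre T[0,:,0] = [-3, 0] gives b = [1, 0]; then c[k] = T[0,0,k] / (a[0]·b[0]) = [-3, -3, 0] / 1 = [-3, -3, 0].
Expanding [1, 1] ⊗ [1, 0] ⊗ [-3, -3, 0] reproduces all 12 entries of T, so T = [1, 1] ⊗ [1, 0] ⊗ [-3, -3, 0] and rank(T) ≤ 1.
Equivalently every frontal slice T[:,:,k] is c[k] times the rank-1 matrix [1, 1] ⊗ [1, 0]. So T has rank 1 (it is nonzero).

Yes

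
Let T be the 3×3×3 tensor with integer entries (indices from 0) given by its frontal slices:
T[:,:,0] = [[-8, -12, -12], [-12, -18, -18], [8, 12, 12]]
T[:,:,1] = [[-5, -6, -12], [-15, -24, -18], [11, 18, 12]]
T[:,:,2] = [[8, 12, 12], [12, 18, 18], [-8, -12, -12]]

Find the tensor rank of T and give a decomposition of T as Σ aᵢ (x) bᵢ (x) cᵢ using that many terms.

rank(T) = 2

Lower bound: the mode-3 unfolding of T (rows indexed by k, columns by (i,j) = (0,0), (0,1), (0,2), (1,0), (1,1), (1,2), (2,0), (2,1), (2,2)) is [[-8, -12, -12, -12, -18, -18, 8, 12, 12], [-5, -6, -12, -15, -24, -18, 11, 18, 12], [8, 12, 12, 12, 18, 18, -8, -12, -12]].
There the 2×2 minor on rows k ∈ {0, 1}, columns (i,j) ∈ {(0,0), (0,1)} is det [[-8, -12], [-5, -6]] = -12 ≠ 0, so this unfolding has rank ≥ 2; CP rank is at least every unfolding rank, so rank(T) ≥ 2. (This is only a lower bound: in general the CP rank may exceed every unfolding rank, so we still need to exhibit 2 rank-1 terms summing to T.)
Upper bound — finding two terms. Write S_k = T[:,:,k] for the frontal slices: S₀ = [[-8, -12, -12], [-12, -18, -18], [8, 12, 12]], S₁ = [[-5, -6, -12], [-15, -24, -18], [11, 18, 12]], S₂ = [[8, 12, 12], [12, 18, 18], [-8, -12, -12]].
If T = a₁ (x) b₁ (x) c₁ + a₂ (x) b₂ (x) c₂ then each S_k = c₁[k]·a₁b₁ᵀ + c₂[k]·a₂b₂ᵀ. S₀ and S₁ are linearly independent, so a₁b₁ᵀ and a₂b₂ᵀ must span the same plane of matrices: they are the rank-1 matrices of the form x·S₀ + y·S₁.
The 2×2 minor of x·S₀ + y·S₁ on rows {0,1}, columns {0,1} is 30·xy + 30·y² = 30·(y)(x + y), vanishing at (x:y) = (1:0) and (1:-1).
M₁ = S₀ = [[-8, -12, -12], [-12, -18, -18], [8, 12, 12]] = (-2)·[2, 3, -2][2, 3, 3]ᵀ and M₂ = S₀ − S₁ = [[-3, -6, 0], [3, 6, 0], [-3, -6, 0]] = (-3)·[1, -1, 1][1, 2, 0]ᵀ, so take a₁ = [2, 3, -2], b₁ = [2, 3, 3], a₂ = [1, -1, 1], b₂ = [1, 2, 0].
Each slice is an integer combination of E₁ = a₁b₁ᵀ and E₂ = a₂b₂ᵀ: S₀ = −2·E₁, S₁ = −2·E₁ + 3·E₂, S₂ = 2·E₁; reading off coefficients, c₁ = [-2, -2, 2] and c₂ = [0, 3, 0].
Hence T = [2, 3, -2] (x) [2, 3, 3] (x) [-2, -2, 2] + [1, -1, 1] (x) [1, 2, 0] (x) [0, 3, 0], so rank(T) ≤ 2.
These bounds meet, so rank(T) = 2.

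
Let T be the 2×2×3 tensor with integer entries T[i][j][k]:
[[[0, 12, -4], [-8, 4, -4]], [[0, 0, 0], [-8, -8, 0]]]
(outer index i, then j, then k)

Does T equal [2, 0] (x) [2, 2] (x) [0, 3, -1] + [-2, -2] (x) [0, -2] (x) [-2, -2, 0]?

Yes

Reconstruct entrywise from the claimed factors. For example, T[0,1,1] = 4 and Σₗ aₗ[0]bₗ[1]cₗ[1] = (2)·(2)·(3) + (-2)·(-2)·(-2) = 4; checking all 12 entries, every one matches. The claim holds.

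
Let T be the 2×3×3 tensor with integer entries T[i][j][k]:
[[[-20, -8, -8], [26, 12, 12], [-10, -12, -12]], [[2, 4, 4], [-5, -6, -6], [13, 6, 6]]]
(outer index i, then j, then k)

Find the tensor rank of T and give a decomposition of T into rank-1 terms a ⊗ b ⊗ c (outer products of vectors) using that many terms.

rank(T) = 2

Lower bound: the mode-1 unfolding of T (rows indexed by i, columns by (j,k) = (0,0), (0,1), (0,2), (1,0), (1,1), (1,2), (2,0), (2,1), (2,2)) is [[-20, -8, -8, 26, 12, 12, -10, -12, -12], [2, 4, 4, -5, -6, -6, 13, 6, 6]].
There the 2×2 minor on rows i ∈ {0, 1}, columns (j,k) ∈ {(0,0), (0,1)} is det [[-20, -8], [2, 4]] = -64 ≠ 0, so this unfolding has rank ≥ 2; CP rank is at least every unfolding rank, so rank(T) ≥ 2. (This is only a lower bound: in general the CP rank may exceed every unfolding rank, so we still need to exhibit 2 rank-1 terms summing to T.)
Upper bound — finding two terms. Write S_k = T[:,:,k] for the frontal slices: S₀ = [[-20, 26, -10], [2, -5, 13]], S₁ = [[-8, 12, -12], [4, -6, 6]], S₂ = [[-8, 12, -12], [4, -6, 6]].
If T = a₁ ⊗ b₁ ⊗ c₁ + a₂ ⊗ b₂ ⊗ c₂ then each S_k = c₁[k]·a₁b₁ᵀ + c₂[k]·a₂b₂ᵀ. S₀ and S₁ are linearly independent, so a₁b₁ᵀ and a₂b₂ᵀ must span the same plane of matrices: they are the rank-1 matrices of the form x·S₀ + y·S₁.
The 2×2 minor of x·S₀ + y·S₁ on rows {0,1}, columns {0,1} is 48·x² + 32·xy = 16·(3·x + 2·y)(x), vanishing at (x:y) = (2:-3) and (0:1).
M₁ = 2·S₀ − 3·S₁ = [[-16, 16, 16], [-8, 8, 8]] = (-8)·[2, 1][1, -1, -1]ᵀ and M₂ = S₁ = [[-8, 12, -12], [4, -6, 6]] = (-2)·[2, -1][2, -3, 3]ᵀ, so take a₁ = [2, 1], b₁ = [1, -1, -1], a₂ = [2, -1], b₂ = [2, -3, 3].
Each slice is an integer combination of E₁ = a₁b₁ᵀ and E₂ = a₂b₂ᵀ: S₀ = −4·E₁ − 3·E₂, S₁ = −2·E₂, S₂ = −2·E₂; reading off coefficients, c₁ = [-4, 0, 0] and c₂ = [-3, -2, -2].
Hence T = [2, 1] ⊗ [1, -1, -1] ⊗ [-4, 0, 0] + [2, -1] ⊗ [2, -3, 3] ⊗ [-3, -2, -2], so rank(T) ≤ 2.
These bounds meet, so rank(T) = 2.
Check entry T[1,0,2] = 4: (1)·(1)·(0) + (-1)·(2)·(-2) = 4.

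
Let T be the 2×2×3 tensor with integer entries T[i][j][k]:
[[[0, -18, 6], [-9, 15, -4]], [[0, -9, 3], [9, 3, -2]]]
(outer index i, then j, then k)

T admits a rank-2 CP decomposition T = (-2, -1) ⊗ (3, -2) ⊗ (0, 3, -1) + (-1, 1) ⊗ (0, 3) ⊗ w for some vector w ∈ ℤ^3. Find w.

w = (3, -1, 0)

Subtract the known terms from T to get the rank-1 residual R = (-1, 1) ⊗ (0, 3) ⊗ w, so R[i,j,k] = a[i]·b[j]·w[k]. Pick indices with nonzero a[0]·b[1] = (-1)·(3) = -3. Only the fibre through (0,1,·) is needed: R[0,1,:] = T[0,1,:] − Σₗ aₗ[0]bₗ[1]cₗ = [-9, 15, -4] − (-2)·(-2)·(0, 3, -1) = [-9, 3, 0]. Then w[k] = R[0,1,k] / -3 for each k, giving w = [-9, 3, 0] / -3 = (3, -1, 0).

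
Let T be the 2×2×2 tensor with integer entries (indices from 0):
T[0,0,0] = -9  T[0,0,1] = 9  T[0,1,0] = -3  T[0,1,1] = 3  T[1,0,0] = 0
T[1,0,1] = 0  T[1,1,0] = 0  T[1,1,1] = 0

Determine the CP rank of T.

1

Lower bound: T ≠ 0 (e.g. T[0,0,0] = -9), so rank(T) ≥ 1.
Upper bound: if T = a ⊗ b ⊗ c then every fibre of T is a multiple of the corresponding factor, so read the factors off the fibres through the nonzero entry T[0,0,0] = -9.
The mode-1 fibre T[:,0,0] = [-9, 0] gives a = [1, 0] (primitive direction); the mode-2 fibre T[0,:,0] = [-9, -3] gives b = [3, 1]; then c[k] = T[0,0,k] / (a[0]·b[0]) = [-9, 9] / 3 = [-3, 3].
Expanding [1, 0] ⊗ [3, 1] ⊗ [-3, 3] reproduces all 8 entries of T, so T = [1, 0] ⊗ [3, 1] ⊗ [-3, 3] and rank(T) ≤ 1.
These bounds meet, so rank(T) = 1.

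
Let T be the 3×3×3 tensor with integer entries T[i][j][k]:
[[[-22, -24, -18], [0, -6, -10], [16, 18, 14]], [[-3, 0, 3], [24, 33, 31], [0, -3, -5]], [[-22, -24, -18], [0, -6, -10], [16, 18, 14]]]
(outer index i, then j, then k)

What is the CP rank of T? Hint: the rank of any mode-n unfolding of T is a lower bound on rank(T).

2

Lower bound: the mode-1 unfolding of T (rows indexed by i, columns by (j,k) = (0,0), (0,1), (0,2), (1,0), (1,1), (1,2), (2,0), (2,1), (2,2)) is [[-22, -24, -18, 0, -6, -10, 16, 18, 14], [-3, 0, 3, 24, 33, 31, 0, -3, -5], [-22, -24, -18, 0, -6, -10, 16, 18, 14]].
There the 2×2 minor on rows i ∈ {0, 1}, columns (j,k) ∈ {(0,0), (0,1)} is det [[-22, -24], [-3, 0]] = -72 ≠ 0, so this unfolding has rank ≥ 2; CP rank is at least every unfolding rank, so rank(T) ≥ 2. (This is only a lower bound: in general the CP rank may exceed every unfolding rank, so we still need to exhibit 2 rank-1 terms summing to T.)
Upper bound — finding two terms. Write S_k = T[:,:,k] for the frontal slices: S₀ = [[-22, 0, 16], [-3, 24, 0], [-22, 0, 16]], S₁ = [[-24, -6, 18], [0, 33, -3], [-24, -6, 18]], S₂ = [[-18, -10, 14], [3, 31, -5], [-18, -10, 14]].
If T = a₁ ⊗ b₁ ⊗ c₁ + a₂ ⊗ b₂ ⊗ c₂ then each S_k = c₁[k]·a₁b₁ᵀ + c₂[k]·a₂b₂ᵀ. S₀ and S₁ are linearly independent, so a₁b₁ᵀ and a₂b₂ᵀ must span the same plane of matrices: they are the rank-1 matrices of the form x·S₀ + y·S₁.
The 2×2 minor of x·S₀ + y·S₁ on rows {0,1}, columns {0,1} is −528·x² − 1320·xy − 792·y² = (-264)·(2·x + 3·y)(x + y), vanishing at (x:y) = (3:-2) and (1:-1).
M₁ = 3·S₀ − 2·S₁ = [[-18, 12, 12], [-9, 6, 6], [-18, 12, 12]] = (-3)·[2, 1, 2][3, -2, -2]ᵀ and M₂ = S₀ − S₁ = [[2, 6, -2], [-3, -9, 3], [2, 6, -2]] = [2, -3, 2][1, 3, -1]ᵀ, so take a₁ = [2, 1, 2], b₁ = [3, -2, -2], a₂ = [2, -3, 2], b₂ = [1, 3, -1].
Each slice is an integer combination of E₁ = a₁b₁ᵀ and E₂ = a₂b₂ᵀ: S₀ = −3·E₁ − 2·E₂, S₁ = −3·E₁ − 3·E₂, S₂ = −2·E₁ − 3·E₂; reading off coefficients, c₁ = [-3, -3, -2] and c₂ = [-2, -3, -3].
Hence T = [2, 1, 2] ⊗ [3, -2, -2] ⊗ [-3, -3, -2] + [2, -3, 2] ⊗ [1, 3, -1] ⊗ [-2, -3, -3], so rank(T) ≤ 2.
These bounds meet, so rank(T) = 2.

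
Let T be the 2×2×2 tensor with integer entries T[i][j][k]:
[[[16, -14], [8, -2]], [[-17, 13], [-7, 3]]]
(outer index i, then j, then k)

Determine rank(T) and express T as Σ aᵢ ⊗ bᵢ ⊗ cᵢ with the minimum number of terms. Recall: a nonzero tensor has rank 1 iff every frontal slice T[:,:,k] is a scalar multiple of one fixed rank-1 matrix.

Lower bound: the mode-2 unfolding of T (rows indexed by j, columns by (i,k) = (0,0), (0,1), (1,0), (1,1)) is [[16, -14, -17, 13], [8, -2, -7, 3]].
There the 2×2 minor on rows j ∈ {0, 1}, columns (i,k) ∈ {(0,0), (0,1)} is det [[16, -14], [8, -2]] = 80 ≠ 0, so this unfolding has rank ≥ 2; CP rank is at least every unfolding rank, so rank(T) ≥ 2. (Unfolding ranks only ever bound the CP rank from below — rank(T) can be strictly larger than all of them — so the matching upper bound has to come from an explicit 2-term decomposition.)
Upper bound — finding two terms. Write S_k = T[:,:,k] for the frontal slices: S₀ = [[16, 8], [-17, -7]], S₁ = [[-14, -2], [13, 3]].
If T = a₁ ⊗ b₁ ⊗ c₁ + a₂ ⊗ b₂ ⊗ c₂ then each S_k = c₁[k]·a₁b₁ᵀ + c₂[k]·a₂b₂ᵀ. S₀ and S₁ are linearly independent, so a₁b₁ᵀ and a₂b₂ᵀ must span the same plane of matrices: they are the rank-1 matrices of the form x·S₀ + y·S₁.
det(x·S₀ + y·S₁) is 24·x² + 8·xy − 16·y² = 8·(3·x − 2·y)(x + y), vanishing at (x:y) = (2:3) and (1:-1).
M₁ = 2·S₀ + 3·S₁ = [[-10, 10], [5, -5]] = (-5)·[2, -1][1, -1]ᵀ and M₂ = S₀ − S₁ = [[30, 10], [-30, -10]] = 10·[1, -1][3, 1]ᵀ, so take a₁ = [2, -1], b₁ = [1, -1], a₂ = [1, -1], b₂ = [3, 1].
Each slice is an integer combination of E₁ = a₁b₁ᵀ and E₂ = a₂b₂ᵀ: S₀ = −E₁ + 6·E₂, S₁ = −E₁ − 4·E₂; reading off coefficients, c₁ = [-1, -1] and c₂ = [6, -4].
Hence T = [2, -1] ⊗ [1, -1] ⊗ [-1, -1] + [1, -1] ⊗ [3, 1] ⊗ [6, -4], so rank(T) ≤ 2.
These bounds meet, so rank(T) = 2.

rank(T) = 2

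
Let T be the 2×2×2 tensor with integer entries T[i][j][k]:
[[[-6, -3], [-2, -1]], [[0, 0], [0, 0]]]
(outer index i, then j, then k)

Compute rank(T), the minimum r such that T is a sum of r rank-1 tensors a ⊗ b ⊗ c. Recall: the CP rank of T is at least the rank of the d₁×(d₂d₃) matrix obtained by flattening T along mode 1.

1

Lower bound: T ≠ 0 (e.g. T[0,0,0] = -6), so rank(T) ≥ 1.
Upper bound: if T = a ⊗ b ⊗ c then every fibre of T is a multiple of the corresponding factor, so read the factors off the fibres through the nonzero entry T[0,0,0] = -6.
The mode-1 fibre T[:,0,0] = [-6, 0] gives a = [1, 0] (primitive direction); the mode-2 fibre T[0,:,0] = [-6, -2] gives b = [3, 1]; then c[k] = T[0,0,k] / (a[0]·b[0]) = [-6, -3] / 3 = [-2, -1].
Expanding [1, 0] ⊗ [3, 1] ⊗ [-2, -1] reproduces all 8 entries of T, so T = [1, 0] ⊗ [3, 1] ⊗ [-2, -1] and rank(T) ≤ 1.
These bounds meet, so rank(T) = 1.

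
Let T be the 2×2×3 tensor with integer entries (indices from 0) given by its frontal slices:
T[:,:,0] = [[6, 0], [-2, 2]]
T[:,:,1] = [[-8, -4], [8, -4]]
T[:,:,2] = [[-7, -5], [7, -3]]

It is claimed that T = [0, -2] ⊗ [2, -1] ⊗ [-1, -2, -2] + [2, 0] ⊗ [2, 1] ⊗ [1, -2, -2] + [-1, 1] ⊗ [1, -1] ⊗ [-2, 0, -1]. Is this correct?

No

Reconstruct entry (1,0,0) from the claimed factors: Σₗ aₗ[1]bₗ[0]cₗ[0] = (-2)·(2)·(-1) + (0)·(2)·(1) + (1)·(1)·(-2) = 2, but T[1,0,0] = -2. The claim is false.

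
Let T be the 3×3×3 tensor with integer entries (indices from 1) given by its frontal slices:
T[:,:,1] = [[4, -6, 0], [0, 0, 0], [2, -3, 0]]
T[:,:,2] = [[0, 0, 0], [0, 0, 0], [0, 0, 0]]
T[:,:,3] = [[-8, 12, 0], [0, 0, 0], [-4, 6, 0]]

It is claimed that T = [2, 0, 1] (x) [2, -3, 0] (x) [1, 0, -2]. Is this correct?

Reconstruct entrywise from the claimed factors. For example, T[1,3,1] = 0 and Σₗ aₗ[1]bₗ[3]cₗ[1] = (2)·(0)·(1) = 0; checking all 27 entries, every one matches. The claim holds.

Yes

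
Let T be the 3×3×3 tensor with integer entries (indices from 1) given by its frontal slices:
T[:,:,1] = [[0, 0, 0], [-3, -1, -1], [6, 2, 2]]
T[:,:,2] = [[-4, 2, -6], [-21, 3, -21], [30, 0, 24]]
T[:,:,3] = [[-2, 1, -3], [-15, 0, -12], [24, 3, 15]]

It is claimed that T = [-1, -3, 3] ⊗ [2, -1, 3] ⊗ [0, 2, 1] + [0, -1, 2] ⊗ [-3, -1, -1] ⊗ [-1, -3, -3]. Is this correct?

Reconstruct entrywise from the claimed factors. For example, T[3,3,1] = 2 and Σₗ aₗ[3]bₗ[3]cₗ[1] = (3)·(3)·(0) + (2)·(-1)·(-1) = 2; checking all 27 entries, every one matches. The claim holds.

Yes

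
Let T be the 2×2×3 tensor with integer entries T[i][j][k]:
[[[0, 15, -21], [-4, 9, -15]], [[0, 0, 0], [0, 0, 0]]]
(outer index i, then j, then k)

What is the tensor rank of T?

Lower bound: the mode-3 unfolding of T (rows indexed by k, columns by (i,j) = (0,0), (0,1), (1,0), (1,1)) is [[0, -4, 0, 0], [15, 9, 0, 0], [-21, -15, 0, 0]].
There the 2×2 minor on rows k ∈ {0, 1}, columns (i,j) ∈ {(0,0), (0,1)} is det [[0, -4], [15, 9]] = 60 ≠ 0, so this unfolding has rank ≥ 2; CP rank is at least every unfolding rank, so rank(T) ≥ 2. (This is only a lower bound: in general the CP rank may exceed every unfolding rank, so we still need to exhibit 2 rank-1 terms summing to T.)
Upper bound — finding two terms. Every mode-1 slice of T is a multiple of one matrix: T[i,:,:] = a[i]·M with a = (1, 0) and M = [[0, 15, -21], [-4, 9, -15]] (rows indexed by j, columns by k). So it suffices to write M as a sum of two rank-1 matrices.
Splitting M by its rows (j = 0, 1), M = (1, 0)(0, 15, -21)ᵀ + (0, 1)(-4, 9, -15)ᵀ.
Hence T = (1, 0) ⊗ (1, 0) ⊗ (0, 15, -21) + (1, 0) ⊗ (0, 1) ⊗ (-4, 9, -15), so rank(T) ≤ 2.
These bounds meet, so rank(T) = 2.

2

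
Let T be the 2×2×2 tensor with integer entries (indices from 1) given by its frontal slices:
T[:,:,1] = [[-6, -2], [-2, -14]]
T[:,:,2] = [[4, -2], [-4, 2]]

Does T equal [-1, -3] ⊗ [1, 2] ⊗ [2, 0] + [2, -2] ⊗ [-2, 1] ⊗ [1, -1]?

Yes

Reconstruct entrywise from the claimed factors. For example, T[1,2,2] = -2 and Σₗ aₗ[1]bₗ[2]cₗ[2] = (-1)·(2)·(0) + (2)·(1)·(-1) = -2; checking all 8 entries, every one matches. The claim holds.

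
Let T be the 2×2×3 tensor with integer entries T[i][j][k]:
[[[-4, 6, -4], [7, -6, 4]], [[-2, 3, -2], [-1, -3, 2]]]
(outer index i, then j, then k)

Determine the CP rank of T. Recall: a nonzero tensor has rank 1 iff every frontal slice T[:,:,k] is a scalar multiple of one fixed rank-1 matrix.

2

Lower bound: the mode-2 unfolding of T (rows indexed by j, columns by (i,k) = (0,0), (0,1), (0,2), (1,0), (1,1), (1,2)) is [[-4, 6, -4, -2, 3, -2], [7, -6, 4, -1, -3, 2]].
There the 2×2 minor on rows j ∈ {0, 1}, columns (i,k) ∈ {(0,0), (0,1)} is det [[-4, 6], [7, -6]] = -18 ≠ 0, so this unfolding has rank ≥ 2; CP rank is at least every unfolding rank, so rank(T) ≥ 2. (Flattening ranks never certify an upper bound on CP rank; for that we must actually write T with 2 rank-1 terms.)
Upper bound — finding two terms. Write S_k = T[:,:,k] for the frontal slices: S₀ = [[-4, 7], [-2, -1]], S₁ = [[6, -6], [3, -3]], S₂ = [[-4, 4], [-2, 2]].
If T = a₁ ∘ b₁ ∘ c₁ + a₂ ∘ b₂ ∘ c₂ then each S_k = c₁[k]·a₁b₁ᵀ + c₂[k]·a₂b₂ᵀ. S₀ and S₁ are linearly independent, so a₁b₁ᵀ and a₂b₂ᵀ must span the same plane of matrices: they are the rank-1 matrices of the form x·S₀ + y·S₁.
det(x·S₀ + y·S₁) is 18·x² − 27·xy = 9·(2·x − 3·y)(x), vanishing at (x:y) = (3:2) and (0:1).
M₁ = 3·S₀ + 2·S₁ = [[0, 9], [0, -9]] = 9·[1, -1][0, 1]ᵀ and M₂ = S₁ = [[6, -6], [3, -3]] = 3·[2, 1][1, -1]ᵀ, so take a₁ = [1, -1], b₁ = [0, 1], a₂ = [2, 1], b₂ = [1, -1].
Each slice is an integer combination of E₁ = a₁b₁ᵀ and E₂ = a₂b₂ᵀ: S₀ = 3·E₁ − 2·E₂, S₁ = 3·E₂, S₂ = −2·E₂; reading off coefficients, c₁ = [3, 0, 0] and c₂ = [-2, 3, -2].
Hence T = [1, -1] ∘ [0, 1] ∘ [3, 0, 0] + [2, 1] ∘ [1, -1] ∘ [-2, 3, -2], so rank(T) ≤ 2.
These bounds meet, so rank(T) = 2.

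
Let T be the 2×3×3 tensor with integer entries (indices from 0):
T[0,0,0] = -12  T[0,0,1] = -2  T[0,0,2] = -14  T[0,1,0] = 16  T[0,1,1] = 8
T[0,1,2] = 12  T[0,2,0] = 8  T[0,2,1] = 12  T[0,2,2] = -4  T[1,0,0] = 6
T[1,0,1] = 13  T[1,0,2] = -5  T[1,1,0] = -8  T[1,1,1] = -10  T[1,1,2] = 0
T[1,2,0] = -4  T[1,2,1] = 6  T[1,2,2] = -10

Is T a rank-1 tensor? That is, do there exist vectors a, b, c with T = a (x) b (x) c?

The mode-3 unfolding of T (rows indexed by k, columns by (i,j) = (0,0), (0,1), (0,2), (1,0), (1,1), (1,2)) is [[-12, 16, 8, 6, -8, -4], [-2, 8, 12, 13, -10, 6], [-14, 12, -4, -5, 0, -10]].
There the 3×3 minor on rows k ∈ {0, 1, 2}, columns (i,j) ∈ {(0,0), (0,1), (1,0)} is det [[-12, 16, 6], [-2, 8, 13], [-14, 12, -5]] = -192 ≠ 0, so this unfolding has rank ≥ 3; CP rank is at least every unfolding rank, so rank(T) ≥ 3.
In particular rank(T) ≥ 3 > 1, so T is not rank-1.

No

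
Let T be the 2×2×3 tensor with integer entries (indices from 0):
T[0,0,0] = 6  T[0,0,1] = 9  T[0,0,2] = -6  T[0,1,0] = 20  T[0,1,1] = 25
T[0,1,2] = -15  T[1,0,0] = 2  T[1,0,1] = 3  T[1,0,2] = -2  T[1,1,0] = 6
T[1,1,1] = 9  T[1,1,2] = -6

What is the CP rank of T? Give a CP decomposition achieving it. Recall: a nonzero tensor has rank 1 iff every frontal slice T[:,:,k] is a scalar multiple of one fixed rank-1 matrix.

rank(T) = 2

Lower bound: in the mode-1 unfolding of T (rows indexed by i, columns by (j,k)) the 2×2 minor on rows i ∈ {0, 1}, columns (j,k) ∈ {(0,0), (1,0)} is det [[6, 20], [2, 6]] = -4 ≠ 0, so that unfolding has rank ≥ 2 and hence rank(T) ≥ 2 (CP rank is at least every unfolding rank, though it can be larger).
Upper bound: with S_k = T[:,:,k], the two rank-1 terms a₁b₁ᵀ, a₂b₂ᵀ are the rank-1 members of the pencil x·S₀ + y·S₁.
det(x·S₀ + y·S₁) is −4·x² − 2·xy + 6·y² = (-2)·(2·x + 3·y)(x − y), vanishing at (x:y) = (3:-2) and (1:1).
M₁ = 3·S₀ − 2·S₁ = [[0, 10], [0, 0]] = 10·(1, 0)(0, 1)ᵀ and M₂ = S₀ + S₁ = [[15, 45], [5, 15]] = 5·(3, 1)(1, 3)ᵀ, so take a₁ = (1, 0), b₁ = (0, 1), a₂ = (3, 1), b₂ = (1, 3).
Each slice is an integer combination of E₁ = a₁b₁ᵀ and E₂ = a₂b₂ᵀ: S₀ = 2·E₁ + 2·E₂, S₁ = −2·E₁ + 3·E₂, S₂ = 3·E₁ − 2·E₂; reading off coefficients, c₁ = (2, -2, 3) and c₂ = (2, 3, -2).
Hence T = (1, 0) ⊗ (0, 1) ⊗ (2, -2, 3) + (3, 1) ⊗ (1, 3) ⊗ (2, 3, -2), so rank(T) ≤ 2.
These bounds meet, so rank(T) = 2.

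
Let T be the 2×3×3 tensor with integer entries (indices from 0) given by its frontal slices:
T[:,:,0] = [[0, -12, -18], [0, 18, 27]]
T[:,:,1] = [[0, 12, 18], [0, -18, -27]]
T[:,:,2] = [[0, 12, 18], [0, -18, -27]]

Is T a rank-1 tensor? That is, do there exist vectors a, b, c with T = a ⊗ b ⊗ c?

If T = a ⊗ b ⊗ c then every fibre of T is a multiple of the corresponding factor, so read the factors off the fibres through the nonzero entry T[0,1,0] = -12.
The mode-1 fibre T[:,1,0] = [-12, 18] gives a = (2, -3) (primitive direction); the mode-2 fibre T[0,:,0] = [0, -12, -18] gives b = (0, 2, 3); then c[k] = T[0,1,k] / (a[0]·b[1]) = [-12, 12, 12] / 4 = (-3, 3, 3).
Expanding (2, -3) ⊗ (0, 2, 3) ⊗ (-3, 3, 3) reproduces all 18 entries of T, so T = (2, -3) ⊗ (0, 2, 3) ⊗ (-3, 3, 3) and rank(T) ≤ 1.
Equivalently every frontal slice T[:,:,k] is c[k] times the rank-1 matrix (2, -3) ⊗ (0, 2, 3). So T has rank 1 (it is nonzero).

Yes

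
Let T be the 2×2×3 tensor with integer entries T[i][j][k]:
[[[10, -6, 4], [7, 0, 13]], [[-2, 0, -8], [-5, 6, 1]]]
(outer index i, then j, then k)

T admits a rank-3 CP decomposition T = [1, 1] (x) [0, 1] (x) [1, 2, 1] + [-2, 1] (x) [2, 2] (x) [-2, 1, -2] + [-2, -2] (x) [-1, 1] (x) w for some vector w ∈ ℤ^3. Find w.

w = [1, -1, -2]

Subtract the known terms from T to get the rank-1 residual R = [-2, -2] (x) [-1, 1] (x) w, so R[i,j,k] = a[i]·b[j]·w[k]. Pick indices with nonzero a[0]·b[0] = (-2)·(-1) = 2. Only the fibre through (0,0,·) is needed: R[0,0,:] = T[0,0,:] − Σₗ aₗ[0]bₗ[0]cₗ = [10, -6, 4] − (1)·(0)·[1, 2, 1] − (-2)·(2)·[-2, 1, -2] = [2, -2, -4]. Then w[k] = R[0,0,k] / 2 for each k, giving w = [2, -2, -4] / 2 = [1, -1, -2].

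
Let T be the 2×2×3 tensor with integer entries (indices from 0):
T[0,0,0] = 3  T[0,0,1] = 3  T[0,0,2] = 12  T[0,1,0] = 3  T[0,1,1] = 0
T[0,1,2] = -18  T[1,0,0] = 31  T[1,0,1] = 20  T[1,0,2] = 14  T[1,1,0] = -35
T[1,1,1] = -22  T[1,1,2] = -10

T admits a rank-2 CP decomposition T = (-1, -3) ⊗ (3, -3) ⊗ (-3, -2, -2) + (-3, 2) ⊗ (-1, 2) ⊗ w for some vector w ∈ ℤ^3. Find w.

w = (-2, -1, 2)

Subtract the known terms from T to get the rank-1 residual R = (-3, 2) ⊗ (-1, 2) ⊗ w, so R[i,j,k] = a[i]·b[j]·w[k]. Pick indices with nonzero a[0]·b[0] = (-3)·(-1) = 3. Only the fibre through (0,0,·) is needed: R[0,0,:] = T[0,0,:] − Σₗ aₗ[0]bₗ[0]cₗ = [3, 3, 12] − (-1)·(3)·(-3, -2, -2) = [-6, -3, 6]. Then w[k] = R[0,0,k] / 3 for each k, giving w = [-6, -3, 6] / 3 = (-2, -1, 2).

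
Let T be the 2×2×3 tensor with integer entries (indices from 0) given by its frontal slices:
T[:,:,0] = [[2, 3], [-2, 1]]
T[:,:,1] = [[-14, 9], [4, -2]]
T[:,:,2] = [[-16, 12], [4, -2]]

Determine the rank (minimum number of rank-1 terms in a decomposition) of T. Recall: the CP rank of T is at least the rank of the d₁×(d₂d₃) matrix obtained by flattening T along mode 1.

2

Lower bound: the mode-1 unfolding of T (rows indexed by i, columns by (j,k) = (0,0), (0,1), (0,2), (1,0), (1,1), (1,2)) is [[2, -14, -16, 3, 9, 12], [-2, 4, 4, 1, -2, -2]].
There the 2×2 minor on rows i ∈ {0, 1}, columns (j,k) ∈ {(0,0), (0,1)} is det [[2, -14], [-2, 4]] = -20 ≠ 0, so this unfolding has rank ≥ 2; CP rank is at least every unfolding rank, so rank(T) ≥ 2. (Unfolding ranks only ever bound the CP rank from below — rank(T) can be strictly larger than all of them — so the matching upper bound has to come from an explicit 2-term decomposition.)
Upper bound — finding two terms. Write S_k = T[:,:,k] for the frontal slices: S₀ = [[2, 3], [-2, 1]], S₁ = [[-14, 9], [4, -2]], S₂ = [[-16, 12], [4, -2]].
If T = a₁ ∘ b₁ ∘ c₁ + a₂ ∘ b₂ ∘ c₂ then each S_k = c₁[k]·a₁b₁ᵀ + c₂[k]·a₂b₂ᵀ. S₀ and S₁ are linearly independent, so a₁b₁ᵀ and a₂b₂ᵀ must span the same plane of matrices: they are the rank-1 matrices of the form x·S₀ + y·S₁.
det(x·S₀ + y·S₁) is 8·x² − 12·xy − 8·y² = 4·(x − 2·y)(2·x + y), vanishing at (x:y) = (2:1) and (1:-2).
M₁ = 2·S₀ + S₁ = [[-10, 15], [0, 0]] = (-5)·[1, 0][2, -3]ᵀ and M₂ = S₀ − 2·S₁ = [[30, -15], [-10, 5]] = 5·[3, -1][2, -1]ᵀ, so take a₁ = [1, 0], b₁ = [2, -3], a₂ = [3, -1], b₂ = [2, -1].
Each slice is an integer combination of E₁ = a₁b₁ᵀ and E₂ = a₂b₂ᵀ: S₀ = −2·E₁ + E₂, S₁ = −E₁ − 2·E₂, S₂ = −2·E₁ − 2·E₂; reading off coefficients, c₁ = [-2, -1, -2] and c₂ = [1, -2, -2].
Hence T = [1, 0] ∘ [2, -3] ∘ [-2, -1, -2] + [3, -1] ∘ [2, -1] ∘ [1, -2, -2], so rank(T) ≤ 2.
These bounds meet, so rank(T) = 2.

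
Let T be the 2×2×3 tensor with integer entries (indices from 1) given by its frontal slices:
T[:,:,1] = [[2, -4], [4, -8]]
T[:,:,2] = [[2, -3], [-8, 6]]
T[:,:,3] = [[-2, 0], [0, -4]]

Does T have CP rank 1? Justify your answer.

No

The mode-3 unfolding of T (rows indexed by k, columns by (i,j) = (1,1), (1,2), (2,1), (2,2)) is [[2, -4, 4, -8], [2, -3, -8, 6], [-2, 0, 0, -4]].
There the 3×3 minor on rows k ∈ {1, 2, 3}, columns (i,j) ∈ {(1,1), (1,2), (2,1)} is det [[2, -4, 4], [2, -3, -8], [-2, 0, 0]] = -88 ≠ 0, so this unfolding has rank ≥ 3; CP rank is at least every unfolding rank, so rank(T) ≥ 3.
In particular rank(T) ≥ 3 > 1, so T is not rank-1.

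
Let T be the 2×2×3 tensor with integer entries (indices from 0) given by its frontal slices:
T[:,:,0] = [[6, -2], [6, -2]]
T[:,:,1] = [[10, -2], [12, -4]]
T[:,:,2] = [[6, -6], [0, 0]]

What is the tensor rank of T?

2

Lower bound: the mode-2 unfolding of T (rows indexed by j, columns by (i,k) = (0,0), (0,1), (0,2), (1,0), (1,1), (1,2)) is [[6, 10, 6, 6, 12, 0], [-2, -2, -6, -2, -4, 0]].
There the 2×2 minor on rows j ∈ {0, 1}, columns (i,k) ∈ {(0,0), (0,1)} is det [[6, 10], [-2, -2]] = 8 ≠ 0, so this unfolding has rank ≥ 2; CP rank is at least every unfolding rank, so rank(T) ≥ 2. (This is only a lower bound: in general the CP rank may exceed every unfolding rank, so we still need to exhibit 2 rank-1 terms summing to T.)
Upper bound — finding two terms. Write S_k = T[:,:,k] for the frontal slices: S₀ = [[6, -2], [6, -2]], S₁ = [[10, -2], [12, -4]], S₂ = [[6, -6], [0, 0]].
If T = a₁ ∘ b₁ ∘ c₁ + a₂ ∘ b₂ ∘ c₂ then each S_k = c₁[k]·a₁b₁ᵀ + c₂[k]·a₂b₂ᵀ. S₀ and S₁ are linearly independent, so a₁b₁ᵀ and a₂b₂ᵀ must span the same plane of matrices: they are the rank-1 matrices of the form x·S₀ + y·S₁.
det(x·S₀ + y·S₁) is −8·xy − 16·y² = (-8)·(x + 2·y)(y), vanishing at (x:y) = (2:-1) and (1:0).
M₁ = 2·S₀ − S₁ = [[2, -2], [0, 0]] = 2·[1, 0][1, -1]ᵀ and M₂ = S₀ = [[6, -2], [6, -2]] = 2·[1, 1][3, -1]ᵀ, so take a₁ = [1, 0], b₁ = [1, -1], a₂ = [1, 1], b₂ = [3, -1].
Each slice is an integer combination of E₁ = a₁b₁ᵀ and E₂ = a₂b₂ᵀ: S₀ = 2·E₂, S₁ = −2·E₁ + 4·E₂, S₂ = 6·E₁; reading off coefficients, c₁ = [0, -2, 6] and c₂ = [2, 4, 0].
Hence T = [1, 0] ∘ [1, -1] ∘ [0, -2, 6] + [1, 1] ∘ [3, -1] ∘ [2, 4, 0], so rank(T) ≤ 2.
These bounds meet, so rank(T) = 2.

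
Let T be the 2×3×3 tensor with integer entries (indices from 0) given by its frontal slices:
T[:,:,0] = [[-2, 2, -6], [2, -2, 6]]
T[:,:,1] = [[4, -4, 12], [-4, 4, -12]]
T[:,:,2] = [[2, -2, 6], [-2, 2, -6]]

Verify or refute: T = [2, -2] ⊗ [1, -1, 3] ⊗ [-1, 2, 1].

Yes

Reconstruct entrywise from the claimed factors. For example, T[0,0,2] = 2 and Σₗ aₗ[0]bₗ[0]cₗ[2] = (2)·(1)·(1) = 2; checking all 18 entries, every one matches. The claim holds.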